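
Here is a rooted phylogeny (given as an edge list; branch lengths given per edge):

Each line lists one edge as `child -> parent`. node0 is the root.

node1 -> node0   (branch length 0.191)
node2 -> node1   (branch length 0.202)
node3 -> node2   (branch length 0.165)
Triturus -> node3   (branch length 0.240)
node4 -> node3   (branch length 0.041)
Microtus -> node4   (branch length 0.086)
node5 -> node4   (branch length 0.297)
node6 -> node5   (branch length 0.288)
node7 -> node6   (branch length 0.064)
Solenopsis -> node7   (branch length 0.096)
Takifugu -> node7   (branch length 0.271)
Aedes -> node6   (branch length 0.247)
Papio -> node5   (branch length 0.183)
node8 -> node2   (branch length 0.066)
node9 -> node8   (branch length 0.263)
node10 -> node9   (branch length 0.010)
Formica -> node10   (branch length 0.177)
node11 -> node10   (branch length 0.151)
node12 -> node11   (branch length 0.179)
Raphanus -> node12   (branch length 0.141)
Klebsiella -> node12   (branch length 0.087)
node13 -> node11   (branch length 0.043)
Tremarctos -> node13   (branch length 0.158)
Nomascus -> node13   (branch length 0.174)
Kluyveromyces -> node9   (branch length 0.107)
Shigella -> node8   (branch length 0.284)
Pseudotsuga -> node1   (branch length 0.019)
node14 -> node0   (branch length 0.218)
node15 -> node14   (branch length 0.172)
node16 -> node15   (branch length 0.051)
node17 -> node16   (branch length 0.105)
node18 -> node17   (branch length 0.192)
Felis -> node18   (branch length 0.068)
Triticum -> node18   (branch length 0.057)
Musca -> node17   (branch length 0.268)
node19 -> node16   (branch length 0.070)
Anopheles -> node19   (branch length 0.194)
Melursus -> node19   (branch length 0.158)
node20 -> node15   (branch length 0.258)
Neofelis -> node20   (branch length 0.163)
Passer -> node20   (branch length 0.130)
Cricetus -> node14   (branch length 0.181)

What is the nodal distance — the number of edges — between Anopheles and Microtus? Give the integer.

10

The MRCA of Anopheles and Microtus is the root of the tree.
From Anopheles up to that node: 5 branches. From Microtus up to the same node: 5 branches. Total: 5 + 5 = 10.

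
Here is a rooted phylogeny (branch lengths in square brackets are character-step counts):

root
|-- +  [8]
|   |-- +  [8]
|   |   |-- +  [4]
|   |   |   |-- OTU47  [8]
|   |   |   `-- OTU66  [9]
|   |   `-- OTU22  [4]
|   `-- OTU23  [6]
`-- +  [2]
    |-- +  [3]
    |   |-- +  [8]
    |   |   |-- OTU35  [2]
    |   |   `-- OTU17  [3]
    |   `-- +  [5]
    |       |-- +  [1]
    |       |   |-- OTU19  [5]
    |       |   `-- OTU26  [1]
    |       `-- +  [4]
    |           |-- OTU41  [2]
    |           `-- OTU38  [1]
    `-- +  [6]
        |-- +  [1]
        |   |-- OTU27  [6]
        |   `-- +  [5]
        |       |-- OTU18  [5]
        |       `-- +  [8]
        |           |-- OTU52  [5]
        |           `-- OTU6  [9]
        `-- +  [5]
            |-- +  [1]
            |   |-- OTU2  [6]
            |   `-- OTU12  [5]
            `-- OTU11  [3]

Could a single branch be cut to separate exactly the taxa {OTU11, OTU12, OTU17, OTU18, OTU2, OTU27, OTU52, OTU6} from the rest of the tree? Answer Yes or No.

No

The MRCA of the listed taxa subtends (((OTU35,OTU17),((OTU19,OTU26),(OTU41,OTU38))),((OTU27,(OTU18,(OTU52,OTU6))),((OTU2,OTU12),OTU11))).
That clade also contains OTU19, OTU26, OTU35, OTU38, OTU41, which are not in the proposed group, so the group is not monophyletic.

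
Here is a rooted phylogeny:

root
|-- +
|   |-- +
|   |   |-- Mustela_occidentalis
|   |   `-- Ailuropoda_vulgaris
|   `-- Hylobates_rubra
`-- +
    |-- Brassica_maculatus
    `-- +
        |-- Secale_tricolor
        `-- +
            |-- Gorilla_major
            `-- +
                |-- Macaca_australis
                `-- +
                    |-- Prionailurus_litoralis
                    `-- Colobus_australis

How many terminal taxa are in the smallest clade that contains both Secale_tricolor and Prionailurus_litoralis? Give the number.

5

The MRCA of Secale_tricolor and Prionailurus_litoralis is the node subtending (Secale_tricolor,(Gorilla_major,(Macaca_australis,(Prionailurus_litoralis,Colobus_australis)))).
That clade contains 5 terminal taxa: Colobus_australis, Gorilla_major, Macaca_australis, Prionailurus_litoralis, Secale_tricolor.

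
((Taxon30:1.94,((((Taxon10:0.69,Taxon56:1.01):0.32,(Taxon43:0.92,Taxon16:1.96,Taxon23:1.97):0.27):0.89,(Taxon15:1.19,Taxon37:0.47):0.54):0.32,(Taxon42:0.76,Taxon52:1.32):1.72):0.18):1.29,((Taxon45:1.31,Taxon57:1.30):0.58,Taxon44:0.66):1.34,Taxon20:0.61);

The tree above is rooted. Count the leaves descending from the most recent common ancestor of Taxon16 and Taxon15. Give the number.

7

The MRCA of Taxon16 and Taxon15 is the node subtending (((Taxon10,Taxon56),(Taxon43,Taxon16,Taxon23)),(Taxon15,Taxon37)).
That clade contains 7 terminal taxa: Taxon10, Taxon15, Taxon16, Taxon23, Taxon37, Taxon43, Taxon56.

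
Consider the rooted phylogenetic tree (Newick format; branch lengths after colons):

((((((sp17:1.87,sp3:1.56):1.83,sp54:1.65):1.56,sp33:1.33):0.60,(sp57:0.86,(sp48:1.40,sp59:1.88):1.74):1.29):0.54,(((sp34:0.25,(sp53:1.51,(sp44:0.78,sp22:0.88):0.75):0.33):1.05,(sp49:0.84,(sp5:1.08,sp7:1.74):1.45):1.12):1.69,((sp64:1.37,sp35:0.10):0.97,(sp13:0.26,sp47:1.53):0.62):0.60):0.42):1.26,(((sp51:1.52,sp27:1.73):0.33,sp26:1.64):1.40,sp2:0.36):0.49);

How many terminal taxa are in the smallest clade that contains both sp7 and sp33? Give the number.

The MRCA of sp7 and sp33 is the node subtending (((((sp17,sp3),sp54),sp33),(sp57,(sp48,sp59))),(((sp34,(sp53,(sp44,sp22))),(sp49,(sp5,sp7))),((sp64,sp35),(sp13,sp47)))).
That clade contains 18 terminal taxa: sp13, sp17, sp22, sp3, sp33, sp34, sp35, sp44, sp47, sp48, sp49, sp5, sp53, sp54, sp57, sp59, sp64, sp7.

18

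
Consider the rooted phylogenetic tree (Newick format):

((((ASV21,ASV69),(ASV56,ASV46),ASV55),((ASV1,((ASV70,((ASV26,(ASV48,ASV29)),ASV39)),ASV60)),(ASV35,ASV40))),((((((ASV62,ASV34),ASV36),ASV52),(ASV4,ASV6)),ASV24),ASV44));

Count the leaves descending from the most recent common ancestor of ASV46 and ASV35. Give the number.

14

The MRCA of ASV46 and ASV35 is the node subtending (((ASV21,ASV69),(ASV56,ASV46),ASV55),((ASV1,((ASV70,((ASV26,(ASV48,ASV29)),ASV39)),ASV60)),(ASV35,ASV40))).
That clade contains 14 terminal taxa: ASV1, ASV21, ASV26, ASV29, ASV35, ASV39, ASV40, ASV46, ASV48, ASV55, ASV56, ASV60, ASV69, ASV70.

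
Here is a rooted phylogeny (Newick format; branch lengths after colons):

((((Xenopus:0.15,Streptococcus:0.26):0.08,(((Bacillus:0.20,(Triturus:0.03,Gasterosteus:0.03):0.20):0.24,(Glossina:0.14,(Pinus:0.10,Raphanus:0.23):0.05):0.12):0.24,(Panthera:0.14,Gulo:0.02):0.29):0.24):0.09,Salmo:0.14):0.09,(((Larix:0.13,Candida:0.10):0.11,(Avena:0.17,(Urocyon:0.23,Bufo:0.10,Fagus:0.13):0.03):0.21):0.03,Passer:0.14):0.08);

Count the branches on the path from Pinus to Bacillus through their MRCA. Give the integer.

5

The MRCA of Pinus and Bacillus is the node subtending ((Bacillus,(Triturus,Gasterosteus)),(Glossina,(Pinus,Raphanus))).
From Pinus up to that node: 3 branches. From Bacillus up to the same node: 2 branches. Total: 3 + 2 = 5.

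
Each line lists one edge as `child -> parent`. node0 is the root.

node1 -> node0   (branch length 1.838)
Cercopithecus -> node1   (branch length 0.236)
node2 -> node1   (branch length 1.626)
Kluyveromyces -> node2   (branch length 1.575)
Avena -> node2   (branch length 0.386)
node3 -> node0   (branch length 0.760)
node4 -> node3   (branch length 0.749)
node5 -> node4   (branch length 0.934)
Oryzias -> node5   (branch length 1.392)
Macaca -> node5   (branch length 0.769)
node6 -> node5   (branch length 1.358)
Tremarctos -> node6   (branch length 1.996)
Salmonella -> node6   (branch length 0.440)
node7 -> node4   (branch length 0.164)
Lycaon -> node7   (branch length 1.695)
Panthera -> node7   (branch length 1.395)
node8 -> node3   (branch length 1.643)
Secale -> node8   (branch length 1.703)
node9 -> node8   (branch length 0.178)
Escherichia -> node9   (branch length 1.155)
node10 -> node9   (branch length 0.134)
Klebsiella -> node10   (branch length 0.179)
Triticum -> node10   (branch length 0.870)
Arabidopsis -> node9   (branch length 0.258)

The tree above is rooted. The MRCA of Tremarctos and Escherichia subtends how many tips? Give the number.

11

The MRCA of Tremarctos and Escherichia is the node subtending (((Oryzias,Macaca,(Tremarctos,Salmonella)),(Lycaon,Panthera)),(Secale,(Escherichia,(Klebsiella,Triticum),Arabidopsis))).
That clade contains 11 terminal taxa: Arabidopsis, Escherichia, Klebsiella, Lycaon, Macaca, Oryzias, Panthera, Salmonella, Secale, Tremarctos, Triticum.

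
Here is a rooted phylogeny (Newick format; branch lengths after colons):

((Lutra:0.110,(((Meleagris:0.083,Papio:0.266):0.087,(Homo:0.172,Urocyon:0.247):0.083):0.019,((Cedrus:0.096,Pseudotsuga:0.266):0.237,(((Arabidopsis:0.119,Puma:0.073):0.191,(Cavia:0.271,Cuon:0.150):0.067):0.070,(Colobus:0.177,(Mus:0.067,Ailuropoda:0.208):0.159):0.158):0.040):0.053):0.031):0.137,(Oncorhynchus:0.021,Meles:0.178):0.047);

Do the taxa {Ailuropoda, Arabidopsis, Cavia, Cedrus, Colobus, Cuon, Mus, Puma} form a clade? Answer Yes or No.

The MRCA of the listed taxa subtends ((Cedrus,Pseudotsuga),(((Arabidopsis,Puma),(Cavia,Cuon)),(Colobus,(Mus,Ailuropoda)))).
That clade also contains Pseudotsuga, which is not in the proposed group, so the group is not monophyletic.

No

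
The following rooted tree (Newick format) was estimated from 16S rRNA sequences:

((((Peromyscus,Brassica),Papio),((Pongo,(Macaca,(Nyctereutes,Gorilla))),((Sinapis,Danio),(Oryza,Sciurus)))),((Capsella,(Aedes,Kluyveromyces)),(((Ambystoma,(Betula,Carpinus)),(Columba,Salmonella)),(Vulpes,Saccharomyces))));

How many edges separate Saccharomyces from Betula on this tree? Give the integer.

6

The MRCA of Saccharomyces and Betula is the node subtending (((Ambystoma,(Betula,Carpinus)),(Columba,Salmonella)),(Vulpes,Saccharomyces)).
From Saccharomyces up to that node: 2 branches. From Betula up to the same node: 4 branches. Total: 2 + 4 = 6.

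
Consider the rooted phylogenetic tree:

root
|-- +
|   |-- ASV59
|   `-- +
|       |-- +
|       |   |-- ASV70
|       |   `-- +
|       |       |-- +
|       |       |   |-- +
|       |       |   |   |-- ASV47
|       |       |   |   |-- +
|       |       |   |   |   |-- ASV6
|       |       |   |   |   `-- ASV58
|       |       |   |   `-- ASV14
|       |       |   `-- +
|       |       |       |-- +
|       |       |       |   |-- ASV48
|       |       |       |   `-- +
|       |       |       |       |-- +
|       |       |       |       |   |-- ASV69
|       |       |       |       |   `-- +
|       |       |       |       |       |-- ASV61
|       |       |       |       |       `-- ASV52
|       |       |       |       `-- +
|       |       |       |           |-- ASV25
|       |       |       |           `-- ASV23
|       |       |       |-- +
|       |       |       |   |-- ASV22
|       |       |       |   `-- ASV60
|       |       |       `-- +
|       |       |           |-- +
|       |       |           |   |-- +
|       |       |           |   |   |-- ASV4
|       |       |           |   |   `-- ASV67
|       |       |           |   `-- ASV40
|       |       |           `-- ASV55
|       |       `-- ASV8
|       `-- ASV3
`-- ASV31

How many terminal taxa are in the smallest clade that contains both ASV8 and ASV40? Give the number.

17

The MRCA of ASV8 and ASV40 is the node subtending (((ASV47,(ASV6,ASV58),ASV14),((ASV48,((ASV69,(ASV61,ASV52)),(ASV25,ASV23))),(ASV22,ASV60),(((ASV4,ASV67),ASV40),ASV55))),ASV8).
That clade contains 17 terminal taxa: ASV14, ASV22, ASV23, ASV25, ASV4, ASV40, ASV47, ASV48, ASV52, ASV55, ASV58, ASV6, ASV60, ASV61, ASV67, ASV69, ASV8.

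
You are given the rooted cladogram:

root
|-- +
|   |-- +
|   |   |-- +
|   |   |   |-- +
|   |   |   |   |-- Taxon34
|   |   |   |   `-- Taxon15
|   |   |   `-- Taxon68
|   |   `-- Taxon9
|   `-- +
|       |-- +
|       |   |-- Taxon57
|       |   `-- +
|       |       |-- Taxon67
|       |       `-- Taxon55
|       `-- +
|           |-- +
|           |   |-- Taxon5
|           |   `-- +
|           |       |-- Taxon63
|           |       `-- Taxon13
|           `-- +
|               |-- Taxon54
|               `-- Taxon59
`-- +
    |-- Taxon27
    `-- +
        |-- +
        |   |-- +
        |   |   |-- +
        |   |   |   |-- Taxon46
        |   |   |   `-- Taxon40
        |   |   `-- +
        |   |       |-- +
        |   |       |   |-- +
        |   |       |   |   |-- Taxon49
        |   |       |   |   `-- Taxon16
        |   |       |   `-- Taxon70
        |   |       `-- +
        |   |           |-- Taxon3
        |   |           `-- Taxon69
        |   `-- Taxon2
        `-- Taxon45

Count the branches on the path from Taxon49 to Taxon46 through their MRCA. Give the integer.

6

The MRCA of Taxon49 and Taxon46 is the node subtending ((Taxon46,Taxon40),(((Taxon49,Taxon16),Taxon70),(Taxon3,Taxon69))).
From Taxon49 up to that node: 4 branches. From Taxon46 up to the same node: 2 branches. Total: 4 + 2 = 6.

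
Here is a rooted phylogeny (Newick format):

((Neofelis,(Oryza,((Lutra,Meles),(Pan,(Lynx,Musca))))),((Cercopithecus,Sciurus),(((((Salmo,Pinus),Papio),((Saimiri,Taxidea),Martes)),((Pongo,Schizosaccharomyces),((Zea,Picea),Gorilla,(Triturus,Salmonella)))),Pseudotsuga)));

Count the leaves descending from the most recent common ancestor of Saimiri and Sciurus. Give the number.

16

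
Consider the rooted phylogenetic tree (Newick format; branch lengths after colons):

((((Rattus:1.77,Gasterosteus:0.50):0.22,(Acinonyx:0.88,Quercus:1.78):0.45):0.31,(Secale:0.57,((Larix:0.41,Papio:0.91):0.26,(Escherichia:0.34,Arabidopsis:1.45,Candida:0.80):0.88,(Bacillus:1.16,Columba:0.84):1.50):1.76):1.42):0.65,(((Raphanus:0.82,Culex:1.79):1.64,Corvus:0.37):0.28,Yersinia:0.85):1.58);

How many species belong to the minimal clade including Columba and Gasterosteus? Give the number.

12

The MRCA of Columba and Gasterosteus is the node subtending (((Rattus,Gasterosteus),(Acinonyx,Quercus)),(Secale,((Larix,Papio),(Escherichia,Arabidopsis,Candida),(Bacillus,Columba)))).
That clade contains 12 terminal taxa: Acinonyx, Arabidopsis, Bacillus, Candida, Columba, Escherichia, Gasterosteus, Larix, Papio, Quercus, Rattus, Secale.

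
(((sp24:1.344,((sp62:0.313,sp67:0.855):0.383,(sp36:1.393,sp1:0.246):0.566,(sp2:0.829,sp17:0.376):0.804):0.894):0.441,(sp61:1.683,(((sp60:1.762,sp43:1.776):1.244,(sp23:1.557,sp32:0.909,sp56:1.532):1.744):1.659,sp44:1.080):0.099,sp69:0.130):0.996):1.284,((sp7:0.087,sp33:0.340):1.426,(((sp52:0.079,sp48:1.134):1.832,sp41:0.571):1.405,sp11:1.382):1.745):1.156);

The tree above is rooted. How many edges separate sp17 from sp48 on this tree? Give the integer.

The MRCA of sp17 and sp48 is the root of the tree.
From sp17 up to that node: 5 branches. From sp48 up to the same node: 5 branches. Total: 5 + 5 = 10.

10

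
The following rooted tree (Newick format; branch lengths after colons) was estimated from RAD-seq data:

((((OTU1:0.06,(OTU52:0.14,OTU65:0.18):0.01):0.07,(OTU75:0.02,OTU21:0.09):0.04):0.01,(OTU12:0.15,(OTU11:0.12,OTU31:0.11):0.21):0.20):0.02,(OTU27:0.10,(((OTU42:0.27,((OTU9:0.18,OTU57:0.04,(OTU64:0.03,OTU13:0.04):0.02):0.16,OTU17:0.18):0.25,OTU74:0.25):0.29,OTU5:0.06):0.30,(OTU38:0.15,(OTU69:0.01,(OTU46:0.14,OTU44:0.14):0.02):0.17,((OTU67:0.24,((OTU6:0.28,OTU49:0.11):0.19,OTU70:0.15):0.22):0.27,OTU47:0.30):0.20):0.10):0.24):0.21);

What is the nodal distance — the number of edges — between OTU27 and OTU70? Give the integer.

The MRCA of OTU27 and OTU70 is the node subtending (OTU27,(((OTU42,((OTU9,OTU57,(OTU64,OTU13)),OTU17),OTU74),OTU5),(OTU38,(OTU69,(OTU46,OTU44)),((OTU67,((OTU6,OTU49),OTU70)),OTU47)))).
From OTU27 up to that node: 1 branch. From OTU70 up to the same node: 6 branches. Total: 1 + 6 = 7.

7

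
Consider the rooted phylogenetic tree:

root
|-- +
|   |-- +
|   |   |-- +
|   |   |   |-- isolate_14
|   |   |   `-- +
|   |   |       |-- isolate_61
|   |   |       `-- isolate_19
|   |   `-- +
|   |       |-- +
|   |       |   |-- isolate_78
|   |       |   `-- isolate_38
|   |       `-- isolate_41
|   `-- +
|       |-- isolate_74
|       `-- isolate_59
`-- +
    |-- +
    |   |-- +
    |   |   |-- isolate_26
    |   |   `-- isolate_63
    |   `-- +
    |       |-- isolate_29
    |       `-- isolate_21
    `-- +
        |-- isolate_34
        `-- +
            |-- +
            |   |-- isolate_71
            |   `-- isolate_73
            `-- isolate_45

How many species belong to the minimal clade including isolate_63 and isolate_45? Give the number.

8

The MRCA of isolate_63 and isolate_45 is the node subtending (((isolate_26,isolate_63),(isolate_29,isolate_21)),(isolate_34,((isolate_71,isolate_73),isolate_45))).
That clade contains 8 terminal taxa: isolate_21, isolate_26, isolate_29, isolate_34, isolate_45, isolate_63, isolate_71, isolate_73.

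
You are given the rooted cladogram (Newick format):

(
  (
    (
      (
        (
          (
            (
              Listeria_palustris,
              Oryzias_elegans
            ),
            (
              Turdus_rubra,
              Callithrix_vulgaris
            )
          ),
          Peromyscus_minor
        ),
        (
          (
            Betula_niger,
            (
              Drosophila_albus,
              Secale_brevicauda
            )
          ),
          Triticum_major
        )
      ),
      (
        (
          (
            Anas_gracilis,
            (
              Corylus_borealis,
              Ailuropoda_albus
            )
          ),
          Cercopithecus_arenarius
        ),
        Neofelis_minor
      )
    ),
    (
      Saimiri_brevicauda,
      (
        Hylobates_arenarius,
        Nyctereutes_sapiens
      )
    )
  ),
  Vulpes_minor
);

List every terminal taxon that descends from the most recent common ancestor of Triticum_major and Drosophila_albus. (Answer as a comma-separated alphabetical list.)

Betula_niger, Drosophila_albus, Secale_brevicauda, Triticum_major

Tracing Triticum_major: it sits inside ((Betula_niger,(Drosophila_albus,Secale_brevicauda)),Triticum_major).
Tracing Drosophila_albus: it sits inside (Drosophila_albus,Secale_brevicauda).
The smallest clade enclosing both is ((Betula_niger,(Drosophila_albus,Secale_brevicauda)),Triticum_major); the answer is its 4 terminal taxa in alphabetical order.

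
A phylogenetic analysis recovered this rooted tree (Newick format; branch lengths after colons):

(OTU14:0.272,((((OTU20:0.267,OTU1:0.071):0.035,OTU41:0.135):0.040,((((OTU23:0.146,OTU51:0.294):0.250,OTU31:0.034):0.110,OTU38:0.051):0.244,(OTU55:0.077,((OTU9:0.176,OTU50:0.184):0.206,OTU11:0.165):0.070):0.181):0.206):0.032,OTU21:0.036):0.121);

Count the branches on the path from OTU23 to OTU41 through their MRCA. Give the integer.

7

The MRCA of OTU23 and OTU41 is the node subtending (((OTU20,OTU1),OTU41),((((OTU23,OTU51),OTU31),OTU38),(OTU55,((OTU9,OTU50),OTU11)))).
From OTU23 up to that node: 5 branches. From OTU41 up to the same node: 2 branches. Total: 5 + 2 = 7.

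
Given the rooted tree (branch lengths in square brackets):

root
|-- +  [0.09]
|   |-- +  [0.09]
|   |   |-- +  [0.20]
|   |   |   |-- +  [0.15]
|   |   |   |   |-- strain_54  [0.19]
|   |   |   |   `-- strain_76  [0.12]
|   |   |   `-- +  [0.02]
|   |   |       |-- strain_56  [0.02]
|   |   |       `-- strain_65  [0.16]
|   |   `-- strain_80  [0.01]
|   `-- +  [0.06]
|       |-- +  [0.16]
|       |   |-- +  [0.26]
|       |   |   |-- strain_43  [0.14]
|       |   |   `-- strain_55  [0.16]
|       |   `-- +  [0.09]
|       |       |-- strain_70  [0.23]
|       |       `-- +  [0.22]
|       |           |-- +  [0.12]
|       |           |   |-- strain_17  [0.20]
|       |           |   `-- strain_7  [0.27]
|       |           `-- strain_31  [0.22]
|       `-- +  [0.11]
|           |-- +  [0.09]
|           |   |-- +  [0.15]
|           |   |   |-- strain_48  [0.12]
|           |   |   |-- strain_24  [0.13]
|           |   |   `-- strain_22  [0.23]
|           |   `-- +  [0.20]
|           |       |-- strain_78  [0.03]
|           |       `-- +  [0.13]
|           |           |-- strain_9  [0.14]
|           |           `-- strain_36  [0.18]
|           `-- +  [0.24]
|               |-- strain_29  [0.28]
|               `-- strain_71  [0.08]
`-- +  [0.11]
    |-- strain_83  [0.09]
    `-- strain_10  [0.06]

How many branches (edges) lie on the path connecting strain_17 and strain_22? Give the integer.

The MRCA of strain_17 and strain_22 is the node subtending (((strain_43,strain_55),(strain_70,((strain_17,strain_7),strain_31))),(((strain_48,strain_24,strain_22),(strain_78,(strain_9,strain_36))),(strain_29,strain_71))).
From strain_17 up to that node: 5 branches. From strain_22 up to the same node: 4 branches. Total: 5 + 4 = 9.

9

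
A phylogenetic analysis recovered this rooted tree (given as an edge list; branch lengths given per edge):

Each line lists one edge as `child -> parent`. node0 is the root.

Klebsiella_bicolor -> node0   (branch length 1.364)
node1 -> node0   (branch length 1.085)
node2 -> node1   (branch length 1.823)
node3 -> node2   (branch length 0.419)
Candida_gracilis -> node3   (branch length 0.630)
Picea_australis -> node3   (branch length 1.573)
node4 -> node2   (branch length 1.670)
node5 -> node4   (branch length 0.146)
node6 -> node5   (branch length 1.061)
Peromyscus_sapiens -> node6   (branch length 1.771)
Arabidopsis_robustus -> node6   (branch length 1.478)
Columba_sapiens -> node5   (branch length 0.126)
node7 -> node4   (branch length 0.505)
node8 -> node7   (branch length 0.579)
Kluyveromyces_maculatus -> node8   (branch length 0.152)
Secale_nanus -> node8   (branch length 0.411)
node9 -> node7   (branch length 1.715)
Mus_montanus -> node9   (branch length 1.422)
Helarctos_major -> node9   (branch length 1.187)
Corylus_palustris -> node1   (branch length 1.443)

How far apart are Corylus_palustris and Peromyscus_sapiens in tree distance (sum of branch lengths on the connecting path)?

7.914

The path runs Corylus_palustris → … → MRCA → … → Peromyscus_sapiens; the MRCA is the node subtending (((Candida_gracilis,Picea_australis),(((Peromyscus_sapiens,Arabidopsis_robustus),Columba_sapiens),((Kluyveromyces_maculatus,Secale_nanus),(Mus_montanus,Helarctos_major)))),Corylus_palustris).
Branch lengths along that path: 1.443 + 1.823 + 1.670 + 0.146 + 1.061 + 1.771 = 7.914.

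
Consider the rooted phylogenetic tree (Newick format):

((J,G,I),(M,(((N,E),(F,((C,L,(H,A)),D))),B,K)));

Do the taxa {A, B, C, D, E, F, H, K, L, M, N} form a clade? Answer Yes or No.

The most recent common ancestor of these taxa subtends (M,(((N,E),(F,((C,L,(H,A)),D))),B,K)).
That clade has exactly 11 tips — every listed taxon and nothing else — so the group is monophyletic.

Yes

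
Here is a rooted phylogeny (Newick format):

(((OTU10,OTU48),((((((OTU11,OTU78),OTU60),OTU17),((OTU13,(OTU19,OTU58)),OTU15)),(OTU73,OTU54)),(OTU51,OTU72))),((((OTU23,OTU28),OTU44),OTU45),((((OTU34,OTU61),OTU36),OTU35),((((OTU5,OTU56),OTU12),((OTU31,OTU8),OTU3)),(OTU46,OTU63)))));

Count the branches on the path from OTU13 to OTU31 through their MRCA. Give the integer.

14

The MRCA of OTU13 and OTU31 is the root of the tree.
From OTU13 up to that node: 7 branches. From OTU31 up to the same node: 7 branches. Total: 7 + 7 = 14.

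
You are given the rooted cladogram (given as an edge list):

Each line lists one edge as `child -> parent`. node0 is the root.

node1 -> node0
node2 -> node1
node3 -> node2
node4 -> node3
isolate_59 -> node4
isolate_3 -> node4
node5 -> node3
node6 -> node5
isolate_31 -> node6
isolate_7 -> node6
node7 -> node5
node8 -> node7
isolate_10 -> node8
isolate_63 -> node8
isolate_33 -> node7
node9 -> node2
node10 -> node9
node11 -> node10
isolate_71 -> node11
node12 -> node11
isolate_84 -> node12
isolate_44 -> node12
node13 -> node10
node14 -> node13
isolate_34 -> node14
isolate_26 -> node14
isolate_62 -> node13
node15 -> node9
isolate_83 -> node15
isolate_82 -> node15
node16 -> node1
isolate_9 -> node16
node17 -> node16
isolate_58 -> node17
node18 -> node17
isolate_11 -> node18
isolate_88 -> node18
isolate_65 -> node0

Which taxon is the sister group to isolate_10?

isolate_63

isolate_10 attaches to the tree at the node subtending (isolate_10,isolate_63).
The other lineage descending from that same node — the sister group — is the single tip isolate_63.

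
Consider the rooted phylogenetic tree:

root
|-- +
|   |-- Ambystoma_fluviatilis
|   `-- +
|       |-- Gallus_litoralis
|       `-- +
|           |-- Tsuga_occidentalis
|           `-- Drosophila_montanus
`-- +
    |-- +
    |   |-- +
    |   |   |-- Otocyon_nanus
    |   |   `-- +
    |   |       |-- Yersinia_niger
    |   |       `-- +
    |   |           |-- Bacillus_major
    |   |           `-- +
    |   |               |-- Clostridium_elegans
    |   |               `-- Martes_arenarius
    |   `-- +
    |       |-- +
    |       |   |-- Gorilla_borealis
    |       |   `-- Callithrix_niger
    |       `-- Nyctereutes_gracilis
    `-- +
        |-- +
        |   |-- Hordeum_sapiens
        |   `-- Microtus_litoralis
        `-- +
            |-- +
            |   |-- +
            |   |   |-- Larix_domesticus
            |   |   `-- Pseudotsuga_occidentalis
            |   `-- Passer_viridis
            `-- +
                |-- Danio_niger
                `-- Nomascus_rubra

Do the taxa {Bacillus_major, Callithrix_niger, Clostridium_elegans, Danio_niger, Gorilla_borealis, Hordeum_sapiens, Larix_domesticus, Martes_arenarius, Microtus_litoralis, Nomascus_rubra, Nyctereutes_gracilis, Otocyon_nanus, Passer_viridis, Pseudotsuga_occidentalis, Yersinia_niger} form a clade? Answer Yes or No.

The most recent common ancestor of these taxa subtends (((Otocyon_nanus,(Yersinia_niger,(Bacillus_major,(Clostridium_elegans,Martes_arenarius)))),((Gorilla_borealis,Callithrix_niger),Nyctereutes_gracilis)),((Hordeum_sapiens,Microtus_litoralis),(((Larix_domesticus,Pseudotsuga_occidentalis),Passer_viridis),(Danio_niger,Nomascus_rubra)))).
That clade has exactly 15 tips — every listed taxon and nothing else — so the group is monophyletic.

Yes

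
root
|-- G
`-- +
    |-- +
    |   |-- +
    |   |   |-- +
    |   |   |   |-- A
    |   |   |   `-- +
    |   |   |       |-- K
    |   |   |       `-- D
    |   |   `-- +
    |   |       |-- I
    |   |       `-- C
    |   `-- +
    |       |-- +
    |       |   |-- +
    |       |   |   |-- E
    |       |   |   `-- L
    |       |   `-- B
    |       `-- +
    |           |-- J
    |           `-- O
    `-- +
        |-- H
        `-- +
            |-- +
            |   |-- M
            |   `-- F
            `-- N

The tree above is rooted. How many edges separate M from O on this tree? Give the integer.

8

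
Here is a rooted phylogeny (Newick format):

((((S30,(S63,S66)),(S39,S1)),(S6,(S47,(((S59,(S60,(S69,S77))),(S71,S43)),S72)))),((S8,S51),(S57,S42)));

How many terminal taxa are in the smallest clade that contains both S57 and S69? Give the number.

The MRCA of S57 and S69 is the root, so the clade is the entire tree.
That clade contains 18 terminal taxa: S1, S30, S39, S42, S43, S47, S51, S57, S59, S6, S60, S63, S66, S69, S71, S72, S77, S8.

18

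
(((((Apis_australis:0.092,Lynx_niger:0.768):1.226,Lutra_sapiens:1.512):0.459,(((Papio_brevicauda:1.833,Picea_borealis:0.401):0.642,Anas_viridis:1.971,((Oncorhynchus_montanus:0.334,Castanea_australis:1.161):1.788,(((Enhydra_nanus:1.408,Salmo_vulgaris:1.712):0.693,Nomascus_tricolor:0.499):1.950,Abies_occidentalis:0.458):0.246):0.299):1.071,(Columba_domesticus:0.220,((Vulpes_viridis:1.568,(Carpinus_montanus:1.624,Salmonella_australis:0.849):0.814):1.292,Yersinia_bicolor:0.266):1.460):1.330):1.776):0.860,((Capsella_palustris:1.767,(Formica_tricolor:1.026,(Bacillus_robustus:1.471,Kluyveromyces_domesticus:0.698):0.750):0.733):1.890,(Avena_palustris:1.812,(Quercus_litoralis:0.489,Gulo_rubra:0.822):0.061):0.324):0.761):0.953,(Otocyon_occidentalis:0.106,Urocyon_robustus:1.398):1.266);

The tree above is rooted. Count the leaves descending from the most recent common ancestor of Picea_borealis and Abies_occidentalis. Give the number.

9

The MRCA of Picea_borealis and Abies_occidentalis is the node subtending ((Papio_brevicauda,Picea_borealis),Anas_viridis,((Oncorhynchus_montanus,Castanea_australis),(((Enhydra_nanus,Salmo_vulgaris),Nomascus_tricolor),Abies_occidentalis))).
That clade contains 9 terminal taxa: Abies_occidentalis, Anas_viridis, Castanea_australis, Enhydra_nanus, Nomascus_tricolor, Oncorhynchus_montanus, Papio_brevicauda, Picea_borealis, Salmo_vulgaris.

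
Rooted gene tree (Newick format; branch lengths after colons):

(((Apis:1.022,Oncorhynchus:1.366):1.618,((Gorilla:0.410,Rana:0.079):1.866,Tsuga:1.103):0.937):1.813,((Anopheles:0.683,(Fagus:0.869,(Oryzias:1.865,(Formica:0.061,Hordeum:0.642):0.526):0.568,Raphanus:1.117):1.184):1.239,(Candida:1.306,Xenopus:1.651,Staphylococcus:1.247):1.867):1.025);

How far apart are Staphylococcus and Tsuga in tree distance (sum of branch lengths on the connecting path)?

7.992

The path runs Staphylococcus → … → MRCA → … → Tsuga; the MRCA is the root of the tree.
Branch lengths along that path: 1.247 + 1.867 + 1.025 + 1.813 + 0.937 + 1.103 = 7.992.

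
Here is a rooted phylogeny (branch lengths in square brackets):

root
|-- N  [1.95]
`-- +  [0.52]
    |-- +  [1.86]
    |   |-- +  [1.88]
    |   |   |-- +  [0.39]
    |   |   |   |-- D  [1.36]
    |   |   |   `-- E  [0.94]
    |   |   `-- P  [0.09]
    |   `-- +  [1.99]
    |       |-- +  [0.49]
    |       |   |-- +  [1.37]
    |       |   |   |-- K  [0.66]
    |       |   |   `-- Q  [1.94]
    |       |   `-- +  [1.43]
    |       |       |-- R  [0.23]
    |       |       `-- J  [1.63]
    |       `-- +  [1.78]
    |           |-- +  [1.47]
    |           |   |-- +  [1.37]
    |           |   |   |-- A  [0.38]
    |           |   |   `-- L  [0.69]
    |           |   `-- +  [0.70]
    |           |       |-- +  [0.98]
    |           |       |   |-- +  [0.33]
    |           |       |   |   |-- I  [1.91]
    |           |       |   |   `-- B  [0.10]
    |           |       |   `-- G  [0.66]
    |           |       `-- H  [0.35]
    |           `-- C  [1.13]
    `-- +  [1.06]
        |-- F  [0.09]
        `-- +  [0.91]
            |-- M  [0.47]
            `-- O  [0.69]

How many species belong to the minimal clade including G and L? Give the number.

The MRCA of G and L is the node subtending ((A,L),(((I,B),G),H)).
That clade contains 6 terminal taxa: A, B, G, H, I, L.

6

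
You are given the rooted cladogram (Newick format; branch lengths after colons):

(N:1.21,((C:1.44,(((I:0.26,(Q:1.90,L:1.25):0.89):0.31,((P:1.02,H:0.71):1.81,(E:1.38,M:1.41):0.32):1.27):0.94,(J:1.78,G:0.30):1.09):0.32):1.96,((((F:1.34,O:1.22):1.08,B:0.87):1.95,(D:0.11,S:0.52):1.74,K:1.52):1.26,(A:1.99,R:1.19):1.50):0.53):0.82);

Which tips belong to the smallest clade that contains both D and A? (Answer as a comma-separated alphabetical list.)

Tracing D: it sits inside (D,S).
Tracing A: it sits inside (A,R).
The smallest clade enclosing both is ((((F,O),B),(D,S),K),(A,R)); the answer is its 8 terminal taxa in alphabetical order.

A, B, D, F, K, O, R, S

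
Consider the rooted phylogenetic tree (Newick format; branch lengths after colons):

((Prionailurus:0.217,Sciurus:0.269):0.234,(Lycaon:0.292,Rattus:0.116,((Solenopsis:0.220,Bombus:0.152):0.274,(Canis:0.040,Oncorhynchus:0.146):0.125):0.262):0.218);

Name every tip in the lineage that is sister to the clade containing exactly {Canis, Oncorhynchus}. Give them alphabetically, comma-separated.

Bombus, Solenopsis

The clade containing exactly {Canis, Oncorhynchus} attaches to the tree at the node subtending ((Solenopsis,Bombus),(Canis,Oncorhynchus)).
The other lineage descending from that same node — the sister group — is (Solenopsis,Bombus); its 2 tips in alphabetical order are the answer.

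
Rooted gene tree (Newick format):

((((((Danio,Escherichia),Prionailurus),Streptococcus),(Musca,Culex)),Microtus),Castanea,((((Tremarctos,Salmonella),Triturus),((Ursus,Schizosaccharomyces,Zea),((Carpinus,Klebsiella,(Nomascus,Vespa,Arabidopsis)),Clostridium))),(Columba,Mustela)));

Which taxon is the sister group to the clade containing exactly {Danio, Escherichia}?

The clade containing exactly {Danio, Escherichia} attaches to the tree at the node subtending ((Danio,Escherichia),Prionailurus).
The other lineage descending from that same node — the sister group — is the single tip Prionailurus.

Prionailurus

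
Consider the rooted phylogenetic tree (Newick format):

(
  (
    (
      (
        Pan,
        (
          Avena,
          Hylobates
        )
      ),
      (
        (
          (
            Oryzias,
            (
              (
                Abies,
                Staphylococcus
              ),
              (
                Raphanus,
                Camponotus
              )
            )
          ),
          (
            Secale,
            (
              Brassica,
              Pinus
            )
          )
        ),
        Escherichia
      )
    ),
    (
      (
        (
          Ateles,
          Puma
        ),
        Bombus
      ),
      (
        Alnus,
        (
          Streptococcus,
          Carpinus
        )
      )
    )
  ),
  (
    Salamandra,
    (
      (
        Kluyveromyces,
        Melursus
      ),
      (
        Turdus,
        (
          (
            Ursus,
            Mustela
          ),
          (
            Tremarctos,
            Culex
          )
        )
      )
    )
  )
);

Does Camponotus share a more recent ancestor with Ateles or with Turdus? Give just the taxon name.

Ateles

The MRCA of Camponotus and Ateles subtends (((Pan,(Avena,Hylobates)),(((Oryzias,((Abies,Staphylococcus),(Raphanus,Camponotus))),(Secale,(Brassica,Pinus))),Escherichia)),(((Ateles,Puma),Bombus),(Alnus,(Streptococcus,Carpinus)))) (18 taxa).
The MRCA of Camponotus and Turdus is the root, subtending the entire tree (26 taxa).
The first is nested inside the second, so Camponotus shares a more recent common ancestor with Ateles.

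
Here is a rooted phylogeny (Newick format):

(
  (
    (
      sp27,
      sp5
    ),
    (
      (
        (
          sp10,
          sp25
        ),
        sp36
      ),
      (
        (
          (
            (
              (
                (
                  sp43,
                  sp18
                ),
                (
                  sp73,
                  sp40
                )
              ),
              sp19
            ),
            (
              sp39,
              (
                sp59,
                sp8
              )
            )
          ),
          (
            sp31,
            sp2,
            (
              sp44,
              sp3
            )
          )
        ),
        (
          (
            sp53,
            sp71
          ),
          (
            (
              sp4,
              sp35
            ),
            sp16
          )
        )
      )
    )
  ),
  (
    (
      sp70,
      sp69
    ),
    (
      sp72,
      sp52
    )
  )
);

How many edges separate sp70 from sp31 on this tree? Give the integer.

9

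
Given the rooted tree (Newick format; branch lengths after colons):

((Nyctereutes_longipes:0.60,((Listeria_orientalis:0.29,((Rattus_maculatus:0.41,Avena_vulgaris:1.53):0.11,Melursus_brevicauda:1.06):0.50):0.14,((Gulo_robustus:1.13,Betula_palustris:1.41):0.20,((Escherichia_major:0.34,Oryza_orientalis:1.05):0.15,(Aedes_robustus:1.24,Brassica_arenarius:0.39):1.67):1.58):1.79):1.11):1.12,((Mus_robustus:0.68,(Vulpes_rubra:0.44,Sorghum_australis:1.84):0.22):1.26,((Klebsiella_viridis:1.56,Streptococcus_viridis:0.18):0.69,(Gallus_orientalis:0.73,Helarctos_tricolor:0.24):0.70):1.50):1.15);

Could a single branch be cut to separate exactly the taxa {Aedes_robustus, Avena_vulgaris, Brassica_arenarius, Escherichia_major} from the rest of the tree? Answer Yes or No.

No

The MRCA of the listed taxa subtends ((Listeria_orientalis,((Rattus_maculatus,Avena_vulgaris),Melursus_brevicauda)),((Gulo_robustus,Betula_palustris),((Escherichia_major,Oryza_orientalis),(Aedes_robustus,Brassica_arenarius)))).
That clade also contains Betula_palustris, Gulo_robustus, Listeria_orientalis, Melursus_brevicauda, Oryza_orientalis, Rattus_maculatus, which are not in the proposed group, so the group is not monophyletic.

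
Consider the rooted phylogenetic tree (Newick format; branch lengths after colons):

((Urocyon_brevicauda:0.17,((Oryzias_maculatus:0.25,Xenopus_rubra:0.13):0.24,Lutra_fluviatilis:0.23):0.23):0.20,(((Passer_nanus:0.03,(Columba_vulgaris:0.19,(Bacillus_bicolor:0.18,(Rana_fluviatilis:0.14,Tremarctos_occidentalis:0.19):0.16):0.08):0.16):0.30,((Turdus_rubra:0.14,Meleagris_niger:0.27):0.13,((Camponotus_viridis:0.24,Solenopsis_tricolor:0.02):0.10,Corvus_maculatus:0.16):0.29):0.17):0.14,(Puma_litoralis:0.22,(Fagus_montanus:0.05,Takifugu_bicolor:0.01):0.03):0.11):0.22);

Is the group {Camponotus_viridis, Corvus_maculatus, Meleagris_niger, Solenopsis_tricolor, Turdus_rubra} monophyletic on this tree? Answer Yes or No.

Yes

The most recent common ancestor of these taxa subtends ((Turdus_rubra,Meleagris_niger),((Camponotus_viridis,Solenopsis_tricolor),Corvus_maculatus)).
That clade has exactly 5 tips — every listed taxon and nothing else — so the group is monophyletic.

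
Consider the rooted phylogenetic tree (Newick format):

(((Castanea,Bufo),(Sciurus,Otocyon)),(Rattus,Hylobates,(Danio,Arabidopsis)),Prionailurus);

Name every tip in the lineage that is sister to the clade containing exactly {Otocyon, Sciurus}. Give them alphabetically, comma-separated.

The clade containing exactly {Otocyon, Sciurus} attaches to the tree at the node subtending ((Castanea,Bufo),(Sciurus,Otocyon)).
The other lineage descending from that same node — the sister group — is (Castanea,Bufo); its 2 tips in alphabetical order are the answer.

Bufo, Castanea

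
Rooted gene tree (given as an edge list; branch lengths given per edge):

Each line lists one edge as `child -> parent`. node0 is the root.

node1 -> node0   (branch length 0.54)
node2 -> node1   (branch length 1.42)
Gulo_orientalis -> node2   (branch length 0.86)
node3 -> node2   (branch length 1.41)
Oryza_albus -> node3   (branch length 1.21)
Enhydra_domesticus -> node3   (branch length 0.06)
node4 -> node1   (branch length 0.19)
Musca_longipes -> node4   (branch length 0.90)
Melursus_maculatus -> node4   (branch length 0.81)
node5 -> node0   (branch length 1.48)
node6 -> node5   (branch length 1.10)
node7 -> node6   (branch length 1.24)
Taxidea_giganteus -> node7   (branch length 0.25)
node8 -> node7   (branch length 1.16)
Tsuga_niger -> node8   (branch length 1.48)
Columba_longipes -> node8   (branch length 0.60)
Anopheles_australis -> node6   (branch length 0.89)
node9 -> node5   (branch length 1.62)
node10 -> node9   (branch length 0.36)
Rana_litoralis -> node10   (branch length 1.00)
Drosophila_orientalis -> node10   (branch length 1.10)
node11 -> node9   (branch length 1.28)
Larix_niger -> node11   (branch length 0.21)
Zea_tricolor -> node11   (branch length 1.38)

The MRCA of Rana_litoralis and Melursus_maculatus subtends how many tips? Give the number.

13

The MRCA of Rana_litoralis and Melursus_maculatus is the root, so the clade is the entire tree.
That clade contains 13 terminal taxa: Anopheles_australis, Columba_longipes, Drosophila_orientalis, Enhydra_domesticus, Gulo_orientalis, Larix_niger, Melursus_maculatus, Musca_longipes, Oryza_albus, Rana_litoralis, Taxidea_giganteus, Tsuga_niger, Zea_tricolor.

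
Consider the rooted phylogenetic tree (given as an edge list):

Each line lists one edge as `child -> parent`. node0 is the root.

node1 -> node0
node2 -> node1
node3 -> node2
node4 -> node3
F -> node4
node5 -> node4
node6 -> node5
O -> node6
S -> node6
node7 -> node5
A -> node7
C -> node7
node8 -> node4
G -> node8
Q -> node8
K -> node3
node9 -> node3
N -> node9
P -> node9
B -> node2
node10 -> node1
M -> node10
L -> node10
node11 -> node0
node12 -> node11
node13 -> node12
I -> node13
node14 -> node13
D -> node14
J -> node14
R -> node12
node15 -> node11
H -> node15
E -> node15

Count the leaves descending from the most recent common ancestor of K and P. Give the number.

10

The MRCA of K and P is the node subtending ((F,((O,S),(A,C)),(G,Q)),K,(N,P)).
That clade contains 10 terminal taxa: A, C, F, G, K, N, O, P, Q, S.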